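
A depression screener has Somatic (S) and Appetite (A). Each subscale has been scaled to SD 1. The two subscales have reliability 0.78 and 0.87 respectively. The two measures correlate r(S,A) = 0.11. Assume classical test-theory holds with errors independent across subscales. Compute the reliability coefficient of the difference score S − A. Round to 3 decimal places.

Var(S−A) = 1 + 1 − 2·0.11 = 2 − 0.22 = 1.78.
Because errors are independent across components, Cov(Tᵢ,Tⱼ) = Cov(Xᵢ,Xⱼ); the off-diagonal part of the true-score variance is the same as above.
True-score variance = [0.78 + 0.87] − 0.22 = 1.65 − 0.22 = 1.43.
Reliability = 1.43 / 1.78 = 0.803.

0.803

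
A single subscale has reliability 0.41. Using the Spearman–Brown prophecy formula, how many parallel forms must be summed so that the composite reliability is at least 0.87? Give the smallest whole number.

k ≥ ρ*(1−ρ₁)/(ρ₁(1−ρ*)) = 0.87·0.59 / (0.41·0.13) = 9.630.
Smallest integer k = 10.

10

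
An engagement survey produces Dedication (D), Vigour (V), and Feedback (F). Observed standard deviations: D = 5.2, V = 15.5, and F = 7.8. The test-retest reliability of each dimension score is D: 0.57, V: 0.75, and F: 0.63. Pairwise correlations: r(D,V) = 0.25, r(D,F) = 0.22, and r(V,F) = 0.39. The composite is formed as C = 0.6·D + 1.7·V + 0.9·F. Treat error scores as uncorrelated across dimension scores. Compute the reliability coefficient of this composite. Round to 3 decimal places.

0.793

Var(C) = 0.6²·5.2² + 1.7²·15.5² + 0.9²·7.8² + 2·[1.02·5.2·15.5·0.25 + 0.54·5.2·7.8·0.22 + 1.53·15.5·7.8·0.39] = 753.337 + 195.025 = 948.362.
With uncorrelated errors the cross-covariances are all true-score covariance, so they carry over unchanged; only the diagonal terms shrink to ρᵢσᵢ².
True-score variance = [0.6²·5.2²·0.57 + 1.7²·15.5²·0.75 + 0.9²·7.8²·0.63] + 195.025 = 557.337 + 195.025 = 752.362.
Reliability = 752.362 / 948.362 = 0.793.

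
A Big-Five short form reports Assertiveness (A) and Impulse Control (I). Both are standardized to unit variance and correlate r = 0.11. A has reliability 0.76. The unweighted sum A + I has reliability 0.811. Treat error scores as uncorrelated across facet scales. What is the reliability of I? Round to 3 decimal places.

Var(A+I) = 2 + 2·0.11 = 2.220.
True-score variance = ρ_A + ρ_I + 2·0.11, so 0.811 = (0.76 + ρ_I + 0.22) / 2.220.
ρ_I = 0.811·2.220 − 0.76 − 0.22 = 0.820.

0.820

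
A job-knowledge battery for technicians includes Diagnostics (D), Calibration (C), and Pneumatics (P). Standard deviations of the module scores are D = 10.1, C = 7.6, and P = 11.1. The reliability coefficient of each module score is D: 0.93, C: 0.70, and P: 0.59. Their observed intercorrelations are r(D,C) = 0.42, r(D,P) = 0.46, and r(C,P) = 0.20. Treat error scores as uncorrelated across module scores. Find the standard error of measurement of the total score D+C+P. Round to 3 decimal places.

8.659

Var(total) = 282.98 + 201.364 = 484.344.
True-score variance = 207.995 + 201.364 = 409.359, so reliability = 0.8452.
Error variance = 484.344 − 409.359 = 74.9848; SEM = √74.9848 = 8.659.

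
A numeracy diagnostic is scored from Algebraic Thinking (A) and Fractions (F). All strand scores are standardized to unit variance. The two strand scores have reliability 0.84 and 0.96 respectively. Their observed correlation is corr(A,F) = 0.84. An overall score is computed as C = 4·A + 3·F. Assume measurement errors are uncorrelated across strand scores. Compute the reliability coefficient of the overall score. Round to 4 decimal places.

0.9353

Var(C) = 4² + 3² + 2·[12·0.84] = 25 + 20.16 = 45.16.
Under uncorrelated errors the observed covariances equal the true-score covariances, so only the own-variance terms attenuate.
True-score variance = [4²·0.84 + 3²·0.96] + 20.16 = 22.08 + 20.16 = 42.24.
Reliability = 42.24 / 45.16 = 0.9353.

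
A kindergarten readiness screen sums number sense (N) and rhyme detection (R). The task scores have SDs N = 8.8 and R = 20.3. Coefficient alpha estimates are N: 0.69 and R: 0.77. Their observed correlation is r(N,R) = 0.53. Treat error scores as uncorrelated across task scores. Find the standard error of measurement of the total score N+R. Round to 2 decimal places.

10.90

Var(total) = 489.53 + 189.358 = 678.888.
True-score variance = 370.743 + 189.358 = 560.101, so reliability = 0.8250.
Error variance = 678.888 − 560.101 = 118.787; SEM = √118.787 = 10.90.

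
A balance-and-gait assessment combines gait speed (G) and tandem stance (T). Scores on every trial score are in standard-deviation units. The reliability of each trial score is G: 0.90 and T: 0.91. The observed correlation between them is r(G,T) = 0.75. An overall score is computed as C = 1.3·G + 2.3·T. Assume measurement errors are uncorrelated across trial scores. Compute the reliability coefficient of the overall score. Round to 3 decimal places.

0.944

Var(C) = 1.3² + 2.3² + 2·[2.99·0.75] = 6.98 + 4.485 = 11.465.
Because errors are independent across components, Cov(Tᵢ,Tⱼ) = Cov(Xᵢ,Xⱼ); the off-diagonal part of the true-score variance is the same as above.
True-score variance = [1.3²·0.90 + 2.3²·0.91] + 4.485 = 6.3349 + 4.485 = 10.8199.
Reliability = 10.8199 / 11.465 = 0.944.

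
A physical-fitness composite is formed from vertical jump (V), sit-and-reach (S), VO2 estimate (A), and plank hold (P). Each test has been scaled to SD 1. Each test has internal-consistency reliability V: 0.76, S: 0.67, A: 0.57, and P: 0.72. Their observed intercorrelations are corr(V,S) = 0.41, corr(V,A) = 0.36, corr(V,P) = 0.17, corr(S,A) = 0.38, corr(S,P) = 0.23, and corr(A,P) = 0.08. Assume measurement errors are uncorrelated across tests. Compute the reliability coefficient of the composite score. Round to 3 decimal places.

Var(V+S+A+P) = 4 + 2·[0.41 + 0.36 + 0.17 + 0.38 + 0.23 + 0.08] = 4 + 3.26 = 7.26.
Because errors are independent across components, Cov(Tᵢ,Tⱼ) = Cov(Xᵢ,Xⱼ); the off-diagonal part of the true-score variance is the same as above.
True-score variance = [0.76 + 0.67 + 0.57 + 0.72] + 3.26 = 2.72 + 3.26 = 5.98.
Reliability = 5.98 / 7.26 = 0.824.

0.824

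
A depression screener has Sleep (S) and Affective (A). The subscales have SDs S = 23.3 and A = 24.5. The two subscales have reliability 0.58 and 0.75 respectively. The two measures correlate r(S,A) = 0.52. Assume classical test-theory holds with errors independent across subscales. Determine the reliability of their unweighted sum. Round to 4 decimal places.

Var(S+A) = 23.3² + 24.5² + 2·[23.3·24.5·0.52] = 1143.14 + 593.684 = 1736.82.
Because errors are independent across components, Cov(Tᵢ,Tⱼ) = Cov(Xᵢ,Xⱼ); the off-diagonal part of the true-score variance is the same as above.
True-score variance = [23.3²·0.58 + 24.5²·0.75] + 593.684 = 765.064 + 593.684 = 1358.75.
Reliability = 1358.75 / 1736.82 = 0.7823.

0.7823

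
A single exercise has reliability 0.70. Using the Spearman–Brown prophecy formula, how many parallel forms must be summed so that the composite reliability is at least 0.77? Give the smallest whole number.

k ≥ ρ*(1−ρ₁)/(ρ₁(1−ρ*)) = 0.77·0.30 / (0.70·0.23) = 1.435.
Smallest integer k = 2.

2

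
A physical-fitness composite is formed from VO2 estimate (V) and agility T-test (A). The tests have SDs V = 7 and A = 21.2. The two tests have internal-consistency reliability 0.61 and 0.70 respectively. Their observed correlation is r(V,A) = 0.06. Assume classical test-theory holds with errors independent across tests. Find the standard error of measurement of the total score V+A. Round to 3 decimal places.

Var(total) = 498.44 + 17.808 = 516.248.
True-score variance = 344.498 + 17.808 = 362.306, so reliability = 0.7018.
Error variance = 516.248 − 362.306 = 153.942; SEM = √153.942 = 12.407.

12.407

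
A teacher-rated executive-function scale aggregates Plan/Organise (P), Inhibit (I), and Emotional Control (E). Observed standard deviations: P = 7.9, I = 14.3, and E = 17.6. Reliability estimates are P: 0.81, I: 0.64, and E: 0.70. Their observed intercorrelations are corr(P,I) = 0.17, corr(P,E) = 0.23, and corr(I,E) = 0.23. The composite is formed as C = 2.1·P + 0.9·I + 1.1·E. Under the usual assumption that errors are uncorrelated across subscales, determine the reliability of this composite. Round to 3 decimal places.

Var(C) = 2.1²·7.9² + 0.9²·14.3² + 1.1²·17.6² + 2·[1.89·7.9·14.3·0.17 + 2.31·7.9·17.6·0.23 + 0.99·14.3·17.6·0.23] = 815.675 + 334.953 = 1150.63.
With uncorrelated errors the cross-covariances are all true-score covariance, so they carry over unchanged; only the diagonal terms shrink to ρᵢσᵢ².
True-score variance = [2.1²·7.9²·0.81 + 0.9²·14.3²·0.64 + 1.1²·17.6²·0.70] + 334.953 = 591.309 + 334.953 = 926.263.
Reliability = 926.263 / 1150.63 = 0.805.

0.805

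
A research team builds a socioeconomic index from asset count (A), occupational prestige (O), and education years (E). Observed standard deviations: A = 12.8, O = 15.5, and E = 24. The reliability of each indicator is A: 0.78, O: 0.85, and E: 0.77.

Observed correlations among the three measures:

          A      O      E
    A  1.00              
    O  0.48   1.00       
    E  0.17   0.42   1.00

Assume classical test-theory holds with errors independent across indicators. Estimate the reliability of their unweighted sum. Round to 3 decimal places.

0.871

Var(A+O+E) = 12.8² + 15.5² + 24² + 2·[12.8·15.5·0.48 + 12.8·24·0.17 + 15.5·24·0.42] = 980.09 + 607.392 = 1587.48.
With uncorrelated errors the cross-covariances are all true-score covariance, so they carry over unchanged; only the diagonal terms shrink to ρᵢσᵢ².
True-score variance = [12.8²·0.78 + 15.5²·0.85 + 24²·0.77] + 607.392 = 775.528 + 607.392 = 1382.92.
Reliability = 1382.92 / 1587.48 = 0.871.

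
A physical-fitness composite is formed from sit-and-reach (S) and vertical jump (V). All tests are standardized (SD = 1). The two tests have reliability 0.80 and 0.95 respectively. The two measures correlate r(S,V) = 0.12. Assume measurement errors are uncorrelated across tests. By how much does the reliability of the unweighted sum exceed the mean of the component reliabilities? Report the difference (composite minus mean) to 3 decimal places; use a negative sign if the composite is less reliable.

0.013

Var(sum) = 2 + 0.24 = 2.24; true-score variance = 1.75 + 0.24 = 1.99; composite reliability = 0.8884.
Mean component reliability = 0.8750.
Difference = 0.8884 − 0.8750 = 0.013.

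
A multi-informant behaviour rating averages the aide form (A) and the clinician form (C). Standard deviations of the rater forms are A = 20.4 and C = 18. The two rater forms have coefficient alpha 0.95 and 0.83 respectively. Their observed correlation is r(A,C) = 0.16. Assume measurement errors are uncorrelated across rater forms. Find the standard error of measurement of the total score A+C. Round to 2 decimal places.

8.71

Var(total) = 740.16 + 117.504 = 857.664.
True-score variance = 664.272 + 117.504 = 781.776, so reliability = 0.9115.
Error variance = 857.664 − 781.776 = 75.888; SEM = √75.888 = 8.71.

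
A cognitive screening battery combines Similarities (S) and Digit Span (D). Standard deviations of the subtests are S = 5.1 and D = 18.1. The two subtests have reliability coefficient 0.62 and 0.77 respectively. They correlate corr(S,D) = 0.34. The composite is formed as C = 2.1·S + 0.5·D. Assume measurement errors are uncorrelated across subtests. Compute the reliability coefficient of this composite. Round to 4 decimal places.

Var(C) = 2.1²·5.1² + 0.5²·18.1² + 2·[1.05·5.1·18.1·0.34] = 196.607 + 65.9093 = 262.516.
With uncorrelated errors the cross-covariances are all true-score covariance, so they carry over unchanged; only the diagonal terms shrink to ρᵢσᵢ².
True-score variance = [2.1²·5.1²·0.62 + 0.5²·18.1²·0.77] + 65.9093 = 134.181 + 65.9093 = 200.091.
Reliability = 200.091 / 262.516 = 0.7622.

0.7622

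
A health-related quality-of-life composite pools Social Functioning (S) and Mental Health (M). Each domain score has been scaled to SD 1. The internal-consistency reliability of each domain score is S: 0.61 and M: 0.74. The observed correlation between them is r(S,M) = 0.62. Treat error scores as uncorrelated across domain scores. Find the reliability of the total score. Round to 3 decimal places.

Var(S+M) = 2 + 2·[0.62] = 2 + 1.24 = 3.24.
Because errors are independent across components, Cov(Tᵢ,Tⱼ) = Cov(Xᵢ,Xⱼ); the off-diagonal part of the true-score variance is the same as above.
True-score variance = [0.61 + 0.74] + 1.24 = 1.35 + 1.24 = 2.59.
Reliability = 2.59 / 3.24 = 0.799.

0.799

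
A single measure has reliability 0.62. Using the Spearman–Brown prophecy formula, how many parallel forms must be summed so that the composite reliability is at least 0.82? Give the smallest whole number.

3

k ≥ ρ*(1−ρ₁)/(ρ₁(1−ρ*)) = 0.82·0.38 / (0.62·0.18) = 2.792.
Smallest integer k = 3.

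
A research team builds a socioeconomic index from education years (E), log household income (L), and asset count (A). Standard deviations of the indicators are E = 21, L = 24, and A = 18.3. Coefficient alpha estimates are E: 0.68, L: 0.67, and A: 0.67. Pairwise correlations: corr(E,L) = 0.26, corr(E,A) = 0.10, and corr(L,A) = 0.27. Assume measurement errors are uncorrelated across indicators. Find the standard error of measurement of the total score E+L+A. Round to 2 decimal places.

21.02

Var(total) = 1351.89 + 576.108 = 1928.
True-score variance = 910.176 + 576.108 = 1486.28, so reliability = 0.7709.
Error variance = 1928 − 1486.28 = 441.714; SEM = √441.714 = 21.02.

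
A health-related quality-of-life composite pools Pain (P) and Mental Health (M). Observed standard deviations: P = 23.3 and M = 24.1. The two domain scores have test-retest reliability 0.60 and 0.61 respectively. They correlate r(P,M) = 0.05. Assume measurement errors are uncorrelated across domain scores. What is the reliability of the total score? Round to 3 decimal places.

0.624

Var(P+M) = 23.3² + 24.1² + 2·[23.3·24.1·0.05] = 1123.7 + 56.153 = 1179.85.
Under uncorrelated errors the observed covariances equal the true-score covariances, so only the own-variance terms attenuate.
True-score variance = [23.3²·0.60 + 24.1²·0.61] + 56.153 = 680.028 + 56.153 = 736.181.
Reliability = 736.181 / 1179.85 = 0.624.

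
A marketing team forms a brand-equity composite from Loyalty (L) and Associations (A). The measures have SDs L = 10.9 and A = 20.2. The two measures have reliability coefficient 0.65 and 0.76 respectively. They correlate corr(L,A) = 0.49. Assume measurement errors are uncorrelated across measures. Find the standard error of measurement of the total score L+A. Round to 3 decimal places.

Var(total) = 526.85 + 215.776 = 742.626.
True-score variance = 387.337 + 215.776 = 603.113, so reliability = 0.8121.
Error variance = 742.626 − 603.113 = 139.513; SEM = √139.513 = 11.812.

11.812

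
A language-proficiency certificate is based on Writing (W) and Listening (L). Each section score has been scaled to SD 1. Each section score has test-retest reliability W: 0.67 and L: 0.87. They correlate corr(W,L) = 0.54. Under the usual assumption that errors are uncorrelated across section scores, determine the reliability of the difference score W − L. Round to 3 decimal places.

Var(W−L) = 1 + 1 − 2·0.54 = 2 − 1.08 = 0.92.
Because errors are independent across components, Cov(Tᵢ,Tⱼ) = Cov(Xᵢ,Xⱼ); the off-diagonal part of the true-score variance is the same as above.
True-score variance = [0.67 + 0.87] − 1.08 = 1.54 − 1.08 = 0.46.
Reliability = 0.46 / 0.92 = 0.500.

0.500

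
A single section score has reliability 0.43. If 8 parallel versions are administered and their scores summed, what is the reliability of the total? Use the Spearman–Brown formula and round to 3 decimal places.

ρ_k = kρ / (1 + (k−1)ρ) = 8·0.43 / (1 + 7·0.43) = 3.440 / 4.010 = 0.858.

0.858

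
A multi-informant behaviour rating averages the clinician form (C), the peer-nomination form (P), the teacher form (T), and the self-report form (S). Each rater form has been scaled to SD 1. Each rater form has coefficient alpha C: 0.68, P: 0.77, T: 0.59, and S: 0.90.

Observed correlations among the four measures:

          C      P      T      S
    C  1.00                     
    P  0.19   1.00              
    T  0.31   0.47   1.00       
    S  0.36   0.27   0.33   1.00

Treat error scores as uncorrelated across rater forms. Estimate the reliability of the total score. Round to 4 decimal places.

0.8651

Var(C+P+T+S) = 4 + 2·[0.19 + 0.31 + 0.36 + 0.47 + 0.27 + 0.33] = 4 + 3.86 = 7.86.
With uncorrelated errors the cross-covariances are all true-score covariance, so they carry over unchanged; only the diagonal terms shrink to ρᵢσᵢ².
True-score variance = [0.68 + 0.77 + 0.59 + 0.90] + 3.86 = 2.94 + 3.86 = 6.8.
Reliability = 6.8 / 7.86 = 0.8651.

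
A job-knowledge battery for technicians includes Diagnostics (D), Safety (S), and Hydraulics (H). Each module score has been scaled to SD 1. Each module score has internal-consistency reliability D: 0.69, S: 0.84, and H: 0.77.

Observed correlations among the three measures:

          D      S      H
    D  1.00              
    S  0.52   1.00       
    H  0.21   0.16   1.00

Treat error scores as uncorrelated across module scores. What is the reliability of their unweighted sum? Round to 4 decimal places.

Var(D+S+H) = 3 + 2·[0.52 + 0.21 + 0.16] = 3 + 1.78 = 4.78.
Under uncorrelated errors the observed covariances equal the true-score covariances, so only the own-variance terms attenuate.
True-score variance = [0.69 + 0.84 + 0.77] + 1.78 = 2.3 + 1.78 = 4.08.
Reliability = 4.08 / 4.78 = 0.8536.

0.8536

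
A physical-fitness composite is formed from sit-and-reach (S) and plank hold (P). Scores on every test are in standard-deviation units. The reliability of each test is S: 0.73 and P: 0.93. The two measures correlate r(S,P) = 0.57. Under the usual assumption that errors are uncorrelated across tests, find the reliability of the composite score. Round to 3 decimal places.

Var(S+P) = 2 + 2·[0.57] = 2 + 1.14 = 3.14.
With uncorrelated errors the cross-covariances are all true-score covariance, so they carry over unchanged; only the diagonal terms shrink to ρᵢσᵢ².
True-score variance = [0.73 + 0.93] + 1.14 = 1.66 + 1.14 = 2.8.
Reliability = 2.8 / 3.14 = 0.892.

0.892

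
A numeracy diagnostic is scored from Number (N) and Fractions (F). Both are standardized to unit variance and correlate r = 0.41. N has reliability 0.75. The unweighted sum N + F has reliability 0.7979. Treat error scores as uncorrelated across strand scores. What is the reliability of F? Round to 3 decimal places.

0.680

Var(N+F) = 2 + 2·0.41 = 2.820.
True-score variance = ρ_N + ρ_F + 2·0.41, so 0.7979 = (0.75 + ρ_F + 0.82) / 2.820.
ρ_F = 0.7979·2.820 − 0.75 − 0.82 = 0.680.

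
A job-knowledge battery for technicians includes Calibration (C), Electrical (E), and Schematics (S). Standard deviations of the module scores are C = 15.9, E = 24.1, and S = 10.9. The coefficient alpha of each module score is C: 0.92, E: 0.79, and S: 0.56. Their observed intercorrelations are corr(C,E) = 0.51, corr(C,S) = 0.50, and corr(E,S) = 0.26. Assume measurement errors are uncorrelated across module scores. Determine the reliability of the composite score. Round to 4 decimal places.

Var(C+E+S) = 15.9² + 24.1² + 10.9² + 2·[15.9·24.1·0.51 + 15.9·10.9·0.50 + 24.1·10.9·0.26] = 952.43 + 700.763 = 1653.19.
With uncorrelated errors the cross-covariances are all true-score covariance, so they carry over unchanged; only the diagonal terms shrink to ρᵢσᵢ².
True-score variance = [15.9²·0.92 + 24.1²·0.79 + 10.9²·0.56] + 700.763 = 757.959 + 700.763 = 1458.72.
Reliability = 1458.72 / 1653.19 = 0.8824.

0.8824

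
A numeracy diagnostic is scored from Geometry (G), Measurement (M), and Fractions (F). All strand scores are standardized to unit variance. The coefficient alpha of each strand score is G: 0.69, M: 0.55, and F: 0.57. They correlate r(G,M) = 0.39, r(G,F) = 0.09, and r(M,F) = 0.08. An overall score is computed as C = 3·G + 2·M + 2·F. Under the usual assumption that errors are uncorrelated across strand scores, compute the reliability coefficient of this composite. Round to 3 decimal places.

0.730

Var(C) = 3² + 2² + 2² + 2·[6·0.39 + 6·0.09 + 4·0.08] = 17 + 6.4 = 23.4.
With uncorrelated errors the cross-covariances are all true-score covariance, so they carry over unchanged; only the diagonal terms shrink to ρᵢσᵢ².
True-score variance = [3²·0.69 + 2²·0.55 + 2²·0.57] + 6.4 = 10.69 + 6.4 = 17.09.
Reliability = 17.09 / 23.4 = 0.730.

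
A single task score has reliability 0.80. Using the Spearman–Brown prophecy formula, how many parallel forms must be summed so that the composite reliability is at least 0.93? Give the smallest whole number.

4

k ≥ ρ*(1−ρ₁)/(ρ₁(1−ρ*)) = 0.93·0.20 / (0.80·0.07) = 3.321.
Smallest integer k = 4.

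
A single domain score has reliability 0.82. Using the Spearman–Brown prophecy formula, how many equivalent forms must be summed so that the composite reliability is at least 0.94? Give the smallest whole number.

4

k ≥ ρ*(1−ρ₁)/(ρ₁(1−ρ*)) = 0.94·0.18 / (0.82·0.06) = 3.439.
Smallest integer k = 4.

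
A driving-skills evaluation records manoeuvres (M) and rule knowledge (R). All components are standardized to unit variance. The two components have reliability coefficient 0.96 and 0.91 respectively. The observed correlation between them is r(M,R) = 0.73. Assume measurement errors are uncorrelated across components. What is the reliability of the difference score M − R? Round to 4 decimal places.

Var(M−R) = 1 + 1 − 2·0.73 = 2 − 1.46 = 0.54.
Because errors are independent across components, Cov(Tᵢ,Tⱼ) = Cov(Xᵢ,Xⱼ); the off-diagonal part of the true-score variance is the same as above.
True-score variance = [0.96 + 0.91] − 1.46 = 1.87 − 1.46 = 0.41.
Reliability = 0.41 / 0.54 = 0.7593.

0.7593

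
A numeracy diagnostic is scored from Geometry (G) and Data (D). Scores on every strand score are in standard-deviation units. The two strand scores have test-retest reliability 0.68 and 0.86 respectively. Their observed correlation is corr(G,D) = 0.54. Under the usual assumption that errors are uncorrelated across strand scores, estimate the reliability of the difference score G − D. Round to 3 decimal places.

0.500

Var(G−D) = 1 + 1 − 2·0.54 = 2 − 1.08 = 0.92.
With uncorrelated errors the cross-covariances are all true-score covariance, so they carry over unchanged; only the diagonal terms shrink to ρᵢσᵢ².
True-score variance = [0.68 + 0.86] − 1.08 = 1.54 − 1.08 = 0.46.
Reliability = 0.46 / 0.92 = 0.500.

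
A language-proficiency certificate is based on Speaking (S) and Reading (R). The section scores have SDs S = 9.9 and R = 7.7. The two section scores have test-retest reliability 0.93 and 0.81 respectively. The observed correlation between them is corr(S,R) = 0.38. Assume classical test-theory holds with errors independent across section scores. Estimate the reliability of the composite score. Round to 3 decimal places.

Var(S+R) = 9.9² + 7.7² + 2·[9.9·7.7·0.38] = 157.3 + 57.9348 = 215.235.
Under uncorrelated errors the observed covariances equal the true-score covariances, so only the own-variance terms attenuate.
True-score variance = [9.9²·0.93 + 7.7²·0.81] + 57.9348 = 139.174 + 57.9348 = 197.109.
Reliability = 197.109 / 215.235 = 0.916.

0.916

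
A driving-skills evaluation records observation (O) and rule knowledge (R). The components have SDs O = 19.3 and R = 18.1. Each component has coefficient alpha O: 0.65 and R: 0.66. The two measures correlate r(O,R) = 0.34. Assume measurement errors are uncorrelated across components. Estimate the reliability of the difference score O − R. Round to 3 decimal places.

0.477

Var(O−R) = 19.3² + 18.1² − 2·19.3·18.1·0.34 = 700.1 − 237.544 = 462.556.
With uncorrelated errors the cross-covariances are all true-score covariance, so they carry over unchanged; only the diagonal terms shrink to ρᵢσᵢ².
True-score variance = [19.3²·0.65 + 18.1²·0.66] − 237.544 = 458.341 − 237.544 = 220.797.
Reliability = 220.797 / 462.556 = 0.477.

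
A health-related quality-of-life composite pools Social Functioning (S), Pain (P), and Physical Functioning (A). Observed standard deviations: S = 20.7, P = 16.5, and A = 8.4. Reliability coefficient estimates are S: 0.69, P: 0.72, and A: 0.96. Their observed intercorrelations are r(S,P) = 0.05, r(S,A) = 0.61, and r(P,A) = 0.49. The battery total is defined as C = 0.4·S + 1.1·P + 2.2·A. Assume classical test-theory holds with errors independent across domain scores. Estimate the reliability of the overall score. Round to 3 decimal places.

0.900

Var(C) = 0.4²·20.7² + 1.1²·16.5² + 2.2²·8.4² + 2·[0.44·20.7·16.5·0.05 + 0.88·20.7·8.4·0.61 + 2.42·16.5·8.4·0.49] = 739.491 + 530.41 = 1269.9.
Under uncorrelated errors the observed covariances equal the true-score covariances, so only the own-variance terms attenuate.
True-score variance = [0.4²·20.7²·0.69 + 1.1²·16.5²·0.72 + 2.2²·8.4²·0.96] + 530.41 = 612.339 + 530.41 = 1142.75.
Reliability = 1142.75 / 1269.9 = 0.900.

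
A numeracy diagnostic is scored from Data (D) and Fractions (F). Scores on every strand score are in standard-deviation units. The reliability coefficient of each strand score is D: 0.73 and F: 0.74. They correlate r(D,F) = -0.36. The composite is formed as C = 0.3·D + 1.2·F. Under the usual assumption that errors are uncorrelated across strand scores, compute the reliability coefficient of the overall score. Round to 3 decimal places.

0.686

Var(C) = 0.3² + 1.2² + 2·[0.36·(-0.36)] = 1.53 − 0.2592 = 1.2708.
Because errors are independent across components, Cov(Tᵢ,Tⱼ) = Cov(Xᵢ,Xⱼ); the off-diagonal part of the true-score variance is the same as above.
True-score variance = [0.3²·0.73 + 1.2²·0.74] − 0.2592 = 1.1313 − 0.2592 = 0.8721.
Reliability = 0.8721 / 1.2708 = 0.686.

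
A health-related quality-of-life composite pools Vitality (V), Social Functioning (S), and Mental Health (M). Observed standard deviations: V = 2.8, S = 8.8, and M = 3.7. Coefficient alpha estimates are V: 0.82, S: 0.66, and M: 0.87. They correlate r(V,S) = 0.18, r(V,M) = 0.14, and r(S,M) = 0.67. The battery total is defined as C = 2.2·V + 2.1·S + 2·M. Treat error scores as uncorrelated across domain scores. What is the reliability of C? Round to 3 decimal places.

Var(C) = 2.2²·2.8² + 2.1²·8.8² + 2²·3.7² + 2·[4.62·2.8·8.8·0.18 + 4.4·2.8·3.7·0.14 + 4.2·8.8·3.7·0.67] = 434.216 + 236.992 = 671.208.
Because errors are independent across components, Cov(Tᵢ,Tⱼ) = Cov(Xᵢ,Xⱼ); the off-diagonal part of the true-score variance is the same as above.
True-score variance = [2.2²·2.8²·0.82 + 2.1²·8.8²·0.66 + 2²·3.7²·0.87] + 236.992 = 304.153 + 236.992 = 541.146.
Reliability = 541.146 / 671.208 = 0.806.

0.806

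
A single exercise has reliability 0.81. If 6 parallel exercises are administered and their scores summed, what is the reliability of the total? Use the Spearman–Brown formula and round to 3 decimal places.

0.962

ρ_k = kρ / (1 + (k−1)ρ) = 6·0.81 / (1 + 5·0.81) = 4.860 / 5.050 = 0.962.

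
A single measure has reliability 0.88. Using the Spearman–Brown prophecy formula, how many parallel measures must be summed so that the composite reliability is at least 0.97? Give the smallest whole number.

k ≥ ρ*(1−ρ₁)/(ρ₁(1−ρ*)) = 0.97·0.12 / (0.88·0.03) = 4.409.
Smallest integer k = 5.

5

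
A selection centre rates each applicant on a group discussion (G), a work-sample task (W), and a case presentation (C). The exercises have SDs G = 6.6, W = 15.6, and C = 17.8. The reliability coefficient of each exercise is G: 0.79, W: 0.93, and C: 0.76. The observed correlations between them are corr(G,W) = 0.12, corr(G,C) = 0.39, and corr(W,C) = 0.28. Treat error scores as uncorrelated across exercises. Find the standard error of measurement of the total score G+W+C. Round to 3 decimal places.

10.111

Var(total) = 603.76 + 271.846 = 875.606.
True-score variance = 501.536 + 271.846 = 773.381, so reliability = 0.8833.
Error variance = 875.606 − 773.381 = 102.224; SEM = √102.224 = 10.111.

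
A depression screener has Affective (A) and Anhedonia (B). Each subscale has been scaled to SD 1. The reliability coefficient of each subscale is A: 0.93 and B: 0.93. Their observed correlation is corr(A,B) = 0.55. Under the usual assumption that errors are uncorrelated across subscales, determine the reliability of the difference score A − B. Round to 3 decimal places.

0.844

Var(A−B) = 1 + 1 − 2·0.55 = 2 − 1.1 = 0.9.
With uncorrelated errors the cross-covariances are all true-score covariance, so they carry over unchanged; only the diagonal terms shrink to ρᵢσᵢ².
True-score variance = [0.93 + 0.93] − 1.1 = 1.86 − 1.1 = 0.76.
Reliability = 0.76 / 0.9 = 0.844.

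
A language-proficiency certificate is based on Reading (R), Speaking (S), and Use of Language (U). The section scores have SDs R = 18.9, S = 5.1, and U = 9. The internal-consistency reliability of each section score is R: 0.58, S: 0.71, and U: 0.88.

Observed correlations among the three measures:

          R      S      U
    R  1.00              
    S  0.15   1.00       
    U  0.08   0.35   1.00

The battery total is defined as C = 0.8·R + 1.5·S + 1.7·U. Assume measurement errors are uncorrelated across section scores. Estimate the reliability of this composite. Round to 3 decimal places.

Var(C) = 0.8²·18.9² + 1.5²·5.1² + 1.7²·9² + 2·[1.2·18.9·5.1·0.15 + 1.36·18.9·9·0.08 + 2.55·5.1·9·0.35] = 521.227 + 153.646 = 674.873.
Because errors are independent across components, Cov(Tᵢ,Tⱼ) = Cov(Xᵢ,Xⱼ); the off-diagonal part of the true-score variance is the same as above.
True-score variance = [0.8²·18.9²·0.58 + 1.5²·5.1²·0.71 + 1.7²·9²·0.88] + 153.646 = 380.147 + 153.646 = 533.792.
Reliability = 533.792 / 674.873 = 0.791.

0.791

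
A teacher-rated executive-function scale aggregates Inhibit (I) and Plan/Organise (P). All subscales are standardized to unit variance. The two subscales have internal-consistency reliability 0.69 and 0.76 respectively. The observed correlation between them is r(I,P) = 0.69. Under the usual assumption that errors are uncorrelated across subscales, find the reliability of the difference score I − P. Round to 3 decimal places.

0.113

Var(I−P) = 1 + 1 − 2·0.69 = 2 − 1.38 = 0.62.
Under uncorrelated errors the observed covariances equal the true-score covariances, so only the own-variance terms attenuate.
True-score variance = [0.69 + 0.76] − 1.38 = 1.45 − 1.38 = 0.07.
Reliability = 0.07 / 0.62 = 0.113.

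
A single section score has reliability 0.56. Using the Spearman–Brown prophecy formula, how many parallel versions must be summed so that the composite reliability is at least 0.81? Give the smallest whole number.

k ≥ ρ*(1−ρ₁)/(ρ₁(1−ρ*)) = 0.81·0.44 / (0.56·0.19) = 3.350.
Smallest integer k = 4.

4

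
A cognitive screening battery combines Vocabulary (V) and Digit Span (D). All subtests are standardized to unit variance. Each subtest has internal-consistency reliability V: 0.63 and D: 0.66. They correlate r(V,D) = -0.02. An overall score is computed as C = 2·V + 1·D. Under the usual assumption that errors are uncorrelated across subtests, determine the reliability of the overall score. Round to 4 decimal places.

0.6301

Var(C) = 2² + 1 + 2·[2·(-0.02)] = 5 − 0.08 = 4.92.
With uncorrelated errors the cross-covariances are all true-score covariance, so they carry over unchanged; only the diagonal terms shrink to ρᵢσᵢ².
True-score variance = [2²·0.63 + 0.66] − 0.08 = 3.18 − 0.08 = 3.1.
Reliability = 3.1 / 4.92 = 0.6301.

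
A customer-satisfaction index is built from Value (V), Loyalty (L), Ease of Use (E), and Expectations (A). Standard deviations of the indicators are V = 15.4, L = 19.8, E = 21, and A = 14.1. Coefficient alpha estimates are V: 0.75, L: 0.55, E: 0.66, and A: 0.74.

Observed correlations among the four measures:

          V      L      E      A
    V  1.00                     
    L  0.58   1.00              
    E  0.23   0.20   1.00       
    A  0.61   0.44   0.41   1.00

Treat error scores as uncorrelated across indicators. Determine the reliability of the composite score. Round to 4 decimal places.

0.8375

Var(V+L+E+A) = 15.4² + 19.8² + 21² + 14.1² + 2·[15.4·19.8·0.58 + 15.4·21·0.23 + 15.4·14.1·0.61 + 19.8·21·0.20 + 19.8·14.1·0.44 + 21·14.1·0.41] = 1269.01 + 1422.18 = 2691.19.
With uncorrelated errors the cross-covariances are all true-score covariance, so they carry over unchanged; only the diagonal terms shrink to ρᵢσᵢ².
True-score variance = [15.4²·0.75 + 19.8²·0.55 + 21²·0.66 + 14.1²·0.74] + 1422.18 = 831.671 + 1422.18 = 2253.85.
Reliability = 2253.85 / 2691.19 = 0.8375.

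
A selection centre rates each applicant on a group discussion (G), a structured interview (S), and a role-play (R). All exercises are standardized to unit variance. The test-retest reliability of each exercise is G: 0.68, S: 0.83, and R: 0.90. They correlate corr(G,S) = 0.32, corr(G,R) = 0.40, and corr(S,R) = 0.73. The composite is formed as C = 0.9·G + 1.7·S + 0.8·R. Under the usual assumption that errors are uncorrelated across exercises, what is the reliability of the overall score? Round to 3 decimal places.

Var(C) = 0.9² + 1.7² + 0.8² + 2·[1.53·0.32 + 0.72·0.40 + 1.36·0.73] = 4.34 + 3.5408 = 7.8808.
Because errors are independent across components, Cov(Tᵢ,Tⱼ) = Cov(Xᵢ,Xⱼ); the off-diagonal part of the true-score variance is the same as above.
True-score variance = [0.9²·0.68 + 1.7²·0.83 + 0.8²·0.90] + 3.5408 = 3.5255 + 3.5408 = 7.0663.
Reliability = 7.0663 / 7.8808 = 0.897.

0.897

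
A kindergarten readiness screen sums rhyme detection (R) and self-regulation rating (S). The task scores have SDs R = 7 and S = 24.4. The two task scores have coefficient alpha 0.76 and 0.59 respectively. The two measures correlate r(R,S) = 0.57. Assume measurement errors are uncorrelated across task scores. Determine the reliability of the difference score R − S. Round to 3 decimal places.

0.431

Var(R−S) = 7² + 24.4² − 2·7·24.4·0.57 = 644.36 − 194.712 = 449.648.
With uncorrelated errors the cross-covariances are all true-score covariance, so they carry over unchanged; only the diagonal terms shrink to ρᵢσᵢ².
True-score variance = [7²·0.76 + 24.4²·0.59] − 194.712 = 388.502 − 194.712 = 193.79.
Reliability = 193.79 / 449.648 = 0.431.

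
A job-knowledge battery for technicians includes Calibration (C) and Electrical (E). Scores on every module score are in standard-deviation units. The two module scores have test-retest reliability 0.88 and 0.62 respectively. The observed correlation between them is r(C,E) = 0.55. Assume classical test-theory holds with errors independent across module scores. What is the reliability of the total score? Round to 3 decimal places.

Var(C+E) = 2 + 2·[0.55] = 2 + 1.1 = 3.1.
Because errors are independent across components, Cov(Tᵢ,Tⱼ) = Cov(Xᵢ,Xⱼ); the off-diagonal part of the true-score variance is the same as above.
True-score variance = [0.88 + 0.62] + 1.1 = 1.5 + 1.1 = 2.6.
Reliability = 2.6 / 3.1 = 0.839.

0.839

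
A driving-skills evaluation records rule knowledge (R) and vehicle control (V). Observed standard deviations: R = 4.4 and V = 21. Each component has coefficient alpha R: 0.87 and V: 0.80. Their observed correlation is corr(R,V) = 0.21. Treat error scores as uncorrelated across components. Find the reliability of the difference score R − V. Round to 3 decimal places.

Var(R−V) = 4.4² + 21² − 2·4.4·21·0.21 = 460.36 − 38.808 = 421.552.
Under uncorrelated errors the observed covariances equal the true-score covariances, so only the own-variance terms attenuate.
True-score variance = [4.4²·0.87 + 21²·0.80] − 38.808 = 369.643 − 38.808 = 330.835.
Reliability = 330.835 / 421.552 = 0.785.

0.785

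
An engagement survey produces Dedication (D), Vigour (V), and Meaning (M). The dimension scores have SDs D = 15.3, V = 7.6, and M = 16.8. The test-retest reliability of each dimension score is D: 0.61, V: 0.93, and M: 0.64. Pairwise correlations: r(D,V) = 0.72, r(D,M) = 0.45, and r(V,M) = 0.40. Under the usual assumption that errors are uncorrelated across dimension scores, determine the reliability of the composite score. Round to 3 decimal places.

Var(D+V+M) = 15.3² + 7.6² + 16.8² + 2·[15.3·7.6·0.72 + 15.3·16.8·0.45 + 7.6·16.8·0.40] = 574.09 + 500.923 = 1075.01.
Because errors are independent across components, Cov(Tᵢ,Tⱼ) = Cov(Xᵢ,Xⱼ); the off-diagonal part of the true-score variance is the same as above.
True-score variance = [15.3²·0.61 + 7.6²·0.93 + 16.8²·0.64] + 500.923 = 377.145 + 500.923 = 878.069.
Reliability = 878.069 / 1075.01 = 0.817.

0.817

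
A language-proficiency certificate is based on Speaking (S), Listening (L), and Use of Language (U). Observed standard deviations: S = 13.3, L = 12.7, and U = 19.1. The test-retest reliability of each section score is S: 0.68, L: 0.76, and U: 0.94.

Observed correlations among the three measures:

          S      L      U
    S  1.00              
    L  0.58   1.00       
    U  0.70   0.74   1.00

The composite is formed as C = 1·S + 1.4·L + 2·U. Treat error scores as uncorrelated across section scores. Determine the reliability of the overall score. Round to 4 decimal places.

Var(C) = 13.3² + 1.4²·12.7² + 2²·19.1² + 2·[1.4·13.3·12.7·0.58 + 2·13.3·19.1·0.70 + 2.8·12.7·19.1·0.74] = 1952.26 + 1990.8 = 3943.06.
With uncorrelated errors the cross-covariances are all true-score covariance, so they carry over unchanged; only the diagonal terms shrink to ρᵢσᵢ².
True-score variance = [13.3²·0.68 + 1.4²·12.7²·0.76 + 2²·19.1²·0.94] + 1990.8 = 1732.23 + 1990.8 = 3723.03.
Reliability = 3723.03 / 3943.06 = 0.9442.

0.9442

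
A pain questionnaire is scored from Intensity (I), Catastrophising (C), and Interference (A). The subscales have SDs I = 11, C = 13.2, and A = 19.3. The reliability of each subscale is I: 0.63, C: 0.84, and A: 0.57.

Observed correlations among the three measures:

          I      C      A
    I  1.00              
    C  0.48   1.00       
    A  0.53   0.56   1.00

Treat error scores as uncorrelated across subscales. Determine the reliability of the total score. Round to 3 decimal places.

0.823

Var(I+C+A) = 11² + 13.2² + 19.3² + 2·[11·13.2·0.48 + 11·19.3·0.53 + 13.2·19.3·0.56] = 667.73 + 649.761 = 1317.49.
With uncorrelated errors the cross-covariances are all true-score covariance, so they carry over unchanged; only the diagonal terms shrink to ρᵢσᵢ².
True-score variance = [11²·0.63 + 13.2²·0.84 + 19.3²·0.57] + 649.761 = 434.911 + 649.761 = 1084.67.
Reliability = 1084.67 / 1317.49 = 0.823.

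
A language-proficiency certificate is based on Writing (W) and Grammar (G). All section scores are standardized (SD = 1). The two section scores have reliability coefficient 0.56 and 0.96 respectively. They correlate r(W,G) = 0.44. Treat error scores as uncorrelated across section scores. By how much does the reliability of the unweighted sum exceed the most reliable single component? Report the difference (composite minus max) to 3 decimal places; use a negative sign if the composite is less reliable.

-0.127

Var(sum) = 2 + 0.88 = 2.88; true-score variance = 1.52 + 0.88 = 2.4; composite reliability = 0.8333.
Max component reliability = 0.9600.
Difference = 0.8333 − 0.9600 = -0.127.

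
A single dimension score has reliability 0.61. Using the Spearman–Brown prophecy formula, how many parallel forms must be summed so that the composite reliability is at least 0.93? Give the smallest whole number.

9

k ≥ ρ*(1−ρ₁)/(ρ₁(1−ρ*)) = 0.93·0.39 / (0.61·0.07) = 8.494.
Smallest integer k = 9.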